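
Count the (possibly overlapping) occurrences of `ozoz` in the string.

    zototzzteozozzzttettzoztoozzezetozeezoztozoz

Sliding a length-4 window over the 44 characters (41 positions):
  position 10–13: ozoz
  position 41–44: ozoz

2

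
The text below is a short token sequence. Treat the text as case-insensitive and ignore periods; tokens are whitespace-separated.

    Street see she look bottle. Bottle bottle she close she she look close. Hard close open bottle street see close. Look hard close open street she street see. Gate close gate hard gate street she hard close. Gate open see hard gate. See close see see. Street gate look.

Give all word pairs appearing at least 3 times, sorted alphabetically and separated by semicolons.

Bigram counts meeting the condition (at least 3 times):
  hard close: 3
  street see: 3

hard close; street see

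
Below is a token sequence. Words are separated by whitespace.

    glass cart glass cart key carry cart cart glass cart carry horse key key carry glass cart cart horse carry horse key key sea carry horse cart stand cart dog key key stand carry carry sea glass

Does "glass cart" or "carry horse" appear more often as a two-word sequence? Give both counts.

"glass cart" (4 vs 3)

"glass cart": 4 occurrences
"carry horse": 3 occurrences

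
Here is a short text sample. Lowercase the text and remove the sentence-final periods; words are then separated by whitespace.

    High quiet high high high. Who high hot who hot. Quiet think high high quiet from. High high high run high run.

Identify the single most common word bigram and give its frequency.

Bigram frequencies (highest first):
  high high: 5
  high quiet: 2
  high run: 2
  quiet high: 1
  high who: 1
  who high: 1
  … (9 more, each ≤ 1)

"high high", 5 times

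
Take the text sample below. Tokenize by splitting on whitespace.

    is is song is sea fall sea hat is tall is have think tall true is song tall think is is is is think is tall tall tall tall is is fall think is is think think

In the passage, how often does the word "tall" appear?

Scanning the 37 tokens for "tall":
  position 10: tall
  position 14: tall
  position 18: tall
  position 26: tall
  position 27: tall
  position 28: tall
  position 29: tall

7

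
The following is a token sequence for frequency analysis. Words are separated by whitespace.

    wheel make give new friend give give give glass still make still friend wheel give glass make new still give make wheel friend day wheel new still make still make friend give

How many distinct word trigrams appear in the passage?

29

32 tokens → 30 trigram windows in total.
Repeated trigrams (each contributes count−1 duplicates):
  still make still: 2
1 duplicate windows → 30 − 1 = 29 distinct.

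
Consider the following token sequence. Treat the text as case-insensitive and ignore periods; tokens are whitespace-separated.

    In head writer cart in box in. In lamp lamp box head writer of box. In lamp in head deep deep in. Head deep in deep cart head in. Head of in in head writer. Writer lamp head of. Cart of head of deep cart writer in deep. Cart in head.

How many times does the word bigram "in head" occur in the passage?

6

Scanning the 50 overlapping bigram windows for "in head":
  position 1–2: in head
  position 18–19: in head
  position 22–23: in head
  position 29–30: in head
  position 33–34: in head
  position 50–51: in head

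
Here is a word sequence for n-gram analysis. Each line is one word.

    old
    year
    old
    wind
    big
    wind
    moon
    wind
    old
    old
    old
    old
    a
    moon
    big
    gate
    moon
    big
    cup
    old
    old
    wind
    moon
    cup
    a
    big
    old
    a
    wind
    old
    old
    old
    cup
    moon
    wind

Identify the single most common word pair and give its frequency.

Bigram frequencies (highest first):
  old old: 6
  old wind: 2
  wind moon: 2
  moon wind: 2
  wind old: 2
  old a: 2
  … (17 more, each ≤ 2)

"old old", 6 times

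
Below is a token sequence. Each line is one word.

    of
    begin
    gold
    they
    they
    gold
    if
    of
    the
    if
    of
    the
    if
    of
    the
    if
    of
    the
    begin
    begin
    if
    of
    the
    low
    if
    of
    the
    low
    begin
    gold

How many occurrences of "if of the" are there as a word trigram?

Scanning the 28 overlapping trigram windows for "if of the":
  position 7–9: if of the
  position 10–12: if of the
  position 13–15: if of the
  position 16–18: if of the
  position 21–23: if of the
  position 25–27: if of the

6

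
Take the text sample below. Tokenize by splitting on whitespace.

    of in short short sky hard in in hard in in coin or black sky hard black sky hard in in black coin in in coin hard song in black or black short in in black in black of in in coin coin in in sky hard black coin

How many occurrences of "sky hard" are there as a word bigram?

Scanning the 48 overlapping bigram windows for "sky hard":
  position 5–6: sky hard
  position 15–16: sky hard
  position 18–19: sky hard
  position 46–47: sky hard

4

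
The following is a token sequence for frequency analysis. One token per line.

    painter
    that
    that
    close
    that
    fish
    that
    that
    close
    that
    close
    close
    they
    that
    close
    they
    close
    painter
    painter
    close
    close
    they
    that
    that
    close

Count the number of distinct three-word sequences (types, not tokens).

18

25 tokens → 23 trigram windows in total.
Repeated trigrams (each contributes count−1 duplicates):
  that that close: 3
  close close they: 2
  close they that: 2
  that close that: 2
5 duplicate windows → 23 − 5 = 18 distinct.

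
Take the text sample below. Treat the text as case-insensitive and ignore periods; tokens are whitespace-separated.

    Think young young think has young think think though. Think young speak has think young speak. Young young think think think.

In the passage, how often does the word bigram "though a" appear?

Scanning the 20 overlapping bigram windows for "though a":
  (none found)

0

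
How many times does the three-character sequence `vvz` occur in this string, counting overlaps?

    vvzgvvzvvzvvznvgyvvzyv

Sliding a length-3 window over the 22 characters (20 positions):
  position 1–3: vvz
  position 5–7: vvz
  position 8–10: vvz
  position 11–13: vvz
  position 18–20: vvz

5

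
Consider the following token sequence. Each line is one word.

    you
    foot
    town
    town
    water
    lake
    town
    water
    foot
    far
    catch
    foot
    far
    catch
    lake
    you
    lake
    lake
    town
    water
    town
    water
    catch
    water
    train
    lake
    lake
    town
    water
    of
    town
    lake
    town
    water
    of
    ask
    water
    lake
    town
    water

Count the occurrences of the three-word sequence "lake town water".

5

Scanning the 38 overlapping trigram windows for "lake town water":
  position 6–8: lake town water
  position 18–20: lake town water
  position 27–29: lake town water
  position 32–34: lake town water
  position 38–40: lake town water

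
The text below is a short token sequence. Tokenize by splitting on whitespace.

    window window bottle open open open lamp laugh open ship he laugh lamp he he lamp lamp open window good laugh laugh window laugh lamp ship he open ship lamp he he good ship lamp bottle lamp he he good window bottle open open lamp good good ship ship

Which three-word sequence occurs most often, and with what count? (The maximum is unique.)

"lamp he he", 3 times

Trigram frequencies (highest first):
  lamp he he: 3
  window bottle open: 2
  bottle open open: 2
  open open lamp: 2
  he he good: 2
  window window bottle: 1
  … (35 more, each ≤ 1)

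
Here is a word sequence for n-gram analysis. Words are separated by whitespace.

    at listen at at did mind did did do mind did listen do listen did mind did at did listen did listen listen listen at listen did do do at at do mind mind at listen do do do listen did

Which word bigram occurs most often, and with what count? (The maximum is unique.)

Bigram frequencies (highest first):
  listen did: 4
  at listen: 3
  mind did: 3
  did listen: 3
  do do: 3
  listen at: 2
  … (14 more, each ≤ 2)

"listen did", 4 times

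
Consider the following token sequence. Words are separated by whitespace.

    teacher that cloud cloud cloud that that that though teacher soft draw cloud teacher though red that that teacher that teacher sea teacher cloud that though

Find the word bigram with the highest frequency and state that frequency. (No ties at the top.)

Bigram frequencies (highest first):
  that that: 3
  teacher that: 2
  cloud cloud: 2
  cloud that: 2
  that though: 2
  that teacher: 2
  … (12 more, each ≤ 1)

"that that", 3 times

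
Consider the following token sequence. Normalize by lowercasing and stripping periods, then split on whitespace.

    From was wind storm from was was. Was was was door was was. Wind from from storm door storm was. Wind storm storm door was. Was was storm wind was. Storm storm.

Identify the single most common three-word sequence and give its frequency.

"was was was", 4 times

Trigram frequencies (highest first):
  was was was: 4
  was wind storm: 2
  door was was: 2
  from was wind: 1
  wind storm from: 1
  storm from was: 1
  … (19 more, each ≤ 1)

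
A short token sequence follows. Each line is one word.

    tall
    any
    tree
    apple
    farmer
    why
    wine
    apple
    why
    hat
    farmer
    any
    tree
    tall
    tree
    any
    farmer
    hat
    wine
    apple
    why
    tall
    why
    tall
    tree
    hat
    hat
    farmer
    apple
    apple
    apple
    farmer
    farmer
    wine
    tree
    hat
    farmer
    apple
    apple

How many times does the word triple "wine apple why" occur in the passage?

Scanning the 37 overlapping trigram windows for "wine apple why":
  position 7–9: wine apple why
  position 19–21: wine apple why

2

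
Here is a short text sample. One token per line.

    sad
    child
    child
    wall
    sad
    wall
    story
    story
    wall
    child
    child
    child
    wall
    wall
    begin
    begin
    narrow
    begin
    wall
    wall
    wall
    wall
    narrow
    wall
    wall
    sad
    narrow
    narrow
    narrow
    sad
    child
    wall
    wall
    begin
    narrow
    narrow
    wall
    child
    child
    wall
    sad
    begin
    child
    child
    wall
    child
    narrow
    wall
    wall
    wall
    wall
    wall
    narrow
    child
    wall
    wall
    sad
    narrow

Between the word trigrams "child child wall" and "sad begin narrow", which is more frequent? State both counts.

"child child wall" (4 vs 0)

"child child wall": 4 occurrences
"sad begin narrow": 0 occurrences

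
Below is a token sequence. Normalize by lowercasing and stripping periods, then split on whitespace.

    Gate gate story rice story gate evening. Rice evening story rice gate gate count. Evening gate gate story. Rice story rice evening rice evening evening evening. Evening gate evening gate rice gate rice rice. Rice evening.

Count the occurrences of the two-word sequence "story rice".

4

Scanning the 35 overlapping bigram windows for "story rice":
  position 3–4: story rice
  position 10–11: story rice
  position 18–19: story rice
  position 20–21: story rice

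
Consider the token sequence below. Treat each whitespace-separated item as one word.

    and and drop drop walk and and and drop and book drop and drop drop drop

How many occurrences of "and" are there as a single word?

Scanning the 16 tokens for "and":
  position 1: and
  position 2: and
  position 6: and
  position 7: and
  position 8: and
  position 10: and
  position 13: and

7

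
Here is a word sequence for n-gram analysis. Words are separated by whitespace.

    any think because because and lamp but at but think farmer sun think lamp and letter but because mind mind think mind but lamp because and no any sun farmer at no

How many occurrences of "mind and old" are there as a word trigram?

0

Scanning the 30 overlapping trigram windows for "mind and old":
  (none found)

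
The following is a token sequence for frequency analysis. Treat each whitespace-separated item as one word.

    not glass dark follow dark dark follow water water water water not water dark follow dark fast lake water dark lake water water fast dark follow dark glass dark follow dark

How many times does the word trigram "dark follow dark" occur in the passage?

Scanning the 29 overlapping trigram windows for "dark follow dark":
  position 3–5: dark follow dark
  position 14–16: dark follow dark
  position 25–27: dark follow dark
  position 29–31: dark follow dark

4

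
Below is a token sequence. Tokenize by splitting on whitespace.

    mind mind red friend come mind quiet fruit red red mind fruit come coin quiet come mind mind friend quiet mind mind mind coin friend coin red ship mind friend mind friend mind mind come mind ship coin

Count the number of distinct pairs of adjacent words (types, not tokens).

28

38 tokens → 37 bigram windows in total.
Repeated bigrams (each contributes count−1 duplicates):
  mind mind: 5
  come mind: 3
  mind friend: 3
  friend mind: 2
9 duplicate windows → 37 − 9 = 28 distinct.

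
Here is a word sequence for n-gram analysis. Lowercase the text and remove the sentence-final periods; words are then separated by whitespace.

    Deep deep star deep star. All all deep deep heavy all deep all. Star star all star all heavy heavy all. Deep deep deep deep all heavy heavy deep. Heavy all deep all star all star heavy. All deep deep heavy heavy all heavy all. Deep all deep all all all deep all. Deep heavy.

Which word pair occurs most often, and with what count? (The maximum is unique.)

"all deep", 9 times

Bigram frequencies (highest first):
  all deep: 9
  deep deep: 6
  heavy all: 6
  deep all: 6
  star all: 4
  deep heavy: 4
  … (9 more, each ≤ 4)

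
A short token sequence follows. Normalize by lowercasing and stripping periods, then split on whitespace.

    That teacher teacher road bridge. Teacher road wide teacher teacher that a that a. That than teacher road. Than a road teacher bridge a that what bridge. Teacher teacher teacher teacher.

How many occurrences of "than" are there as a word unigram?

Scanning the 31 tokens for "than":
  position 16: than
  position 19: than

2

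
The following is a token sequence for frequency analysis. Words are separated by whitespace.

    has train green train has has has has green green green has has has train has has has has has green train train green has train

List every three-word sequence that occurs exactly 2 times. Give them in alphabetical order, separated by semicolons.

Trigram counts meeting the condition (exactly 2 times):
  has has green: 2
  train has has: 2

has has green; train has has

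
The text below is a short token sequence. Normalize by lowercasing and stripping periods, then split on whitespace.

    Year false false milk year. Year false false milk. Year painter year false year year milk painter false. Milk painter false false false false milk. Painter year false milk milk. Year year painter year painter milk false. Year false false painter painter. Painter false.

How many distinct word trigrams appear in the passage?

44 tokens → 42 trigram windows in total.
Repeated trigrams (each contributes count−1 duplicates):
  false false milk: 3
  year false false: 3
  false false false: 2
  false milk painter: 2
  false milk year: 2
  milk painter false: 2
  milk year year: 2
  painter year false: 2
  … (1 more repeated)
11 duplicate windows → 42 − 11 = 31 distinct.

31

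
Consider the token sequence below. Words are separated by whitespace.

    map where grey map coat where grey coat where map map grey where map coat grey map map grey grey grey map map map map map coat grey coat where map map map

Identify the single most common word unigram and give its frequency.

"map", 15 times

Unigram frequencies (highest first):
  map: 15
  grey: 8
  where: 5
  coat: 5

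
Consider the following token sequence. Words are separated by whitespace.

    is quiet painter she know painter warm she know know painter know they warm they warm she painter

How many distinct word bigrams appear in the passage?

18 tokens → 17 bigram windows in total.
Repeated bigrams (each contributes count−1 duplicates):
  know painter: 2
  she know: 2
  they warm: 2
  warm she: 2
4 duplicate windows → 17 − 4 = 13 distinct.

13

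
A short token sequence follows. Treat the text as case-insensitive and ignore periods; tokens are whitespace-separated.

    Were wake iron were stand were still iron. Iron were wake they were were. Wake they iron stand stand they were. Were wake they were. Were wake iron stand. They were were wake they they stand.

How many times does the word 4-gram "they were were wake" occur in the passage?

Scanning the 33 overlapping 4-gram windows for "they were were wake":
  position 12–15: they were were wake
  position 20–23: they were were wake
  position 24–27: they were were wake
  position 30–33: they were were wake

4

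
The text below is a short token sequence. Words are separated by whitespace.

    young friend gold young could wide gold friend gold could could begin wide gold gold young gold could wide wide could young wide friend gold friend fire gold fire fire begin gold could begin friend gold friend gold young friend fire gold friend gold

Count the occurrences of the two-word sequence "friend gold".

Scanning the 43 overlapping bigram windows for "friend gold":
  position 2–3: friend gold
  position 8–9: friend gold
  position 24–25: friend gold
  position 35–36: friend gold
  position 37–38: friend gold
  position 43–44: friend gold

6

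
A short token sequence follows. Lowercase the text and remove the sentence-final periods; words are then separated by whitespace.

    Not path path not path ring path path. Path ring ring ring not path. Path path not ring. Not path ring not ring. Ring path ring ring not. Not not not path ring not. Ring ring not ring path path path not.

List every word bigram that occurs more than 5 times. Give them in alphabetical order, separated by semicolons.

path path; ring not

Bigram counts meeting the condition (more than 5 times):
  path path: 7
  ring not: 6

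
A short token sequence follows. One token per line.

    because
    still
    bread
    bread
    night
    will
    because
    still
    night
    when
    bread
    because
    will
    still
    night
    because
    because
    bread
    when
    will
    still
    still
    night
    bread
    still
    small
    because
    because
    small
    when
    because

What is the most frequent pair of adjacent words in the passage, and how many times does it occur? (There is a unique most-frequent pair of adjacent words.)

Bigram frequencies (highest first):
  still night: 3
  because still: 2
  will still: 2
  because because: 2
  still bread: 1
  bread bread: 1
  … (19 more, each ≤ 1)

"still night", 3 times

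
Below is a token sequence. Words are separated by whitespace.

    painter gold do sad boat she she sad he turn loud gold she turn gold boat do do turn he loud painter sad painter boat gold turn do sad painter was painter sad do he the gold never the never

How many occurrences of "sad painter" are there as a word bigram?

2

Scanning the 39 overlapping bigram windows for "sad painter":
  position 23–24: sad painter
  position 29–30: sad painter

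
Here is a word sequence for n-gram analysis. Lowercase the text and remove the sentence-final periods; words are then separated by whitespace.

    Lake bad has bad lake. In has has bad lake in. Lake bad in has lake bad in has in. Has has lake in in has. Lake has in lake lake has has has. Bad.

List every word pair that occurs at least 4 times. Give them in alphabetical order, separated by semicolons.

Bigram counts meeting the condition (at least 4 times):
  has has: 4
  in has: 5

has has; in has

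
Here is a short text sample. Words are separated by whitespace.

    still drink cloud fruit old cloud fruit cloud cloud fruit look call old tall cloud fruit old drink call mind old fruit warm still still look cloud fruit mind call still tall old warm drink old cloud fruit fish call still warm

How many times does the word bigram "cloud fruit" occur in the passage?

Scanning the 41 overlapping bigram windows for "cloud fruit":
  position 3–4: cloud fruit
  position 6–7: cloud fruit
  position 9–10: cloud fruit
  position 15–16: cloud fruit
  position 27–28: cloud fruit
  position 37–38: cloud fruit

6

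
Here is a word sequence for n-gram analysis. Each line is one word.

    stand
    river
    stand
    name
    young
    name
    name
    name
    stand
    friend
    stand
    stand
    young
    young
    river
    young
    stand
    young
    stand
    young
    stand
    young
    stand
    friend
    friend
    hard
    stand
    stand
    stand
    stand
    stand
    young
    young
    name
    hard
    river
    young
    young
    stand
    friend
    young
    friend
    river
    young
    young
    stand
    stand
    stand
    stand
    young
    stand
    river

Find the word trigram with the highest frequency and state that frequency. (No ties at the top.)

"stand stand stand", 5 times

Trigram frequencies (highest first):
  stand stand stand: 5
  stand young stand: 4
  stand stand young: 3
  young stand young: 3
  stand young young: 2
  young stand friend: 2
  … (29 more, each ≤ 2)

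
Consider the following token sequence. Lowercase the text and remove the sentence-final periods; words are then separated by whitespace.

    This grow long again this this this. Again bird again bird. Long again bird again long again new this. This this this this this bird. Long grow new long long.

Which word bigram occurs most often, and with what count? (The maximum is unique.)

Bigram frequencies (highest first):
  this this: 7
  long again: 3
  again bird: 3
  bird again: 2
  bird long: 2
  this grow: 1
  … (11 more, each ≤ 1)

"this this", 7 times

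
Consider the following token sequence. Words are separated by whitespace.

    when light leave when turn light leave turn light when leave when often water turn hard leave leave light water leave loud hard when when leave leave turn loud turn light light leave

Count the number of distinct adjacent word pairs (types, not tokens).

33 tokens → 32 bigram windows in total.
Repeated bigrams (each contributes count−1 duplicates):
  light leave: 3
  turn light: 3
  leave leave: 2
  leave turn: 2
  leave when: 2
  when leave: 2
8 duplicate windows → 32 − 8 = 24 distinct.

24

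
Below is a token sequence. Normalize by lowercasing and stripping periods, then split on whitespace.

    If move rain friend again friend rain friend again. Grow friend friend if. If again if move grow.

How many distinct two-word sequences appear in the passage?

18 tokens → 17 bigram windows in total.
Repeated bigrams (each contributes count−1 duplicates):
  friend again: 2
  if move: 2
  rain friend: 2
3 duplicate windows → 17 − 3 = 14 distinct.

14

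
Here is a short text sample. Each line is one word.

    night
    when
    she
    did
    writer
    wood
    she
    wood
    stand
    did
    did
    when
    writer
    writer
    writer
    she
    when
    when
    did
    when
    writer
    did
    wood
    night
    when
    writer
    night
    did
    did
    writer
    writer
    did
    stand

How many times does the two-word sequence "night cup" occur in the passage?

Scanning the 32 overlapping bigram windows for "night cup":
  (none found)

0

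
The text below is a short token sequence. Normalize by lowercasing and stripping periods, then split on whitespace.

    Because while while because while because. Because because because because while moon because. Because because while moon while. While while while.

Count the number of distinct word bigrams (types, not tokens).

7

21 tokens → 20 bigram windows in total.
Repeated bigrams (each contributes count−1 duplicates):
  because because: 6
  because while: 4
  while while: 4
  while because: 2
  while moon: 2
13 duplicate windows → 20 − 13 = 7 distinct.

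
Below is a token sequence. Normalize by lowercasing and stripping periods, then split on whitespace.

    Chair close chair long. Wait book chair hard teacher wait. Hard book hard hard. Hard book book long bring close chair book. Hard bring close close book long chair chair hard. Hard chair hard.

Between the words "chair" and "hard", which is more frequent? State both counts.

"hard" (9 vs 7)

"chair": 7 occurrences
"hard": 9 occurrences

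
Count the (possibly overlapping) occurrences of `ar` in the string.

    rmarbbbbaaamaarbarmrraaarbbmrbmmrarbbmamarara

Sliding a length-2 window over the 45 characters (44 positions):
  position 3–4: ar
  position 14–15: ar
  position 17–18: ar
  position 24–25: ar
  position 34–35: ar
  position 41–42: ar
  position 43–44: ar

7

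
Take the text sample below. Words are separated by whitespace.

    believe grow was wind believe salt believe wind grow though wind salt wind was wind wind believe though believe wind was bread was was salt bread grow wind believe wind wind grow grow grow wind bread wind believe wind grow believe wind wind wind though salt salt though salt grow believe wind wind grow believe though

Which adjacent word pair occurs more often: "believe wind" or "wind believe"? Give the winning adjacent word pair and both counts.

"believe wind" (6 vs 4)

"believe wind": 6 occurrences
"wind believe": 4 occurrences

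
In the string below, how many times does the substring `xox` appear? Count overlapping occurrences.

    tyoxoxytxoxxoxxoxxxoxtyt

5

Sliding a length-3 window over the 24 characters (22 positions):
  position 4–6: xox
  position 9–11: xox
  position 12–14: xox
  position 15–17: xox
  position 19–21: xox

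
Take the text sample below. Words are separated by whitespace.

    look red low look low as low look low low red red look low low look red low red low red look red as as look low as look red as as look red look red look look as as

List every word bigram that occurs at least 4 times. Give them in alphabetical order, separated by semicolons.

Bigram counts meeting the condition (at least 4 times):
  look low: 4
  look red: 6
  red look: 4

look low; look red; red look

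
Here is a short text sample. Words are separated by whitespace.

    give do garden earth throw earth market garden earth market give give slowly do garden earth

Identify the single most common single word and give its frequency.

"earth", 4 times

Unigram frequencies (highest first):
  earth: 4
  give: 3
  garden: 3
  do: 2
  market: 2
  throw: 1
  … (1 more, each ≤ 1)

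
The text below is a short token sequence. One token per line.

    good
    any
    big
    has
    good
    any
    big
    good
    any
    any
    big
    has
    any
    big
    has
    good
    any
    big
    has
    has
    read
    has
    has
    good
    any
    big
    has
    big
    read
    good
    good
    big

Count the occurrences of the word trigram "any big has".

5

Scanning the 30 overlapping trigram windows for "any big has":
  position 2–4: any big has
  position 10–12: any big has
  position 13–15: any big has
  position 17–19: any big has
  position 25–27: any big has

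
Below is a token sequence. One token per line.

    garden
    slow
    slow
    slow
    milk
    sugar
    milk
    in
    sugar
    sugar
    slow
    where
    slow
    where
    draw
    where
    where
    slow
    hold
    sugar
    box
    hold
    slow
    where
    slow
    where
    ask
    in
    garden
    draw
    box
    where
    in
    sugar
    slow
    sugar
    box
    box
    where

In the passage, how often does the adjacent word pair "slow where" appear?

Scanning the 38 overlapping bigram windows for "slow where":
  position 11–12: slow where
  position 13–14: slow where
  position 23–24: slow where
  position 25–26: slow where

4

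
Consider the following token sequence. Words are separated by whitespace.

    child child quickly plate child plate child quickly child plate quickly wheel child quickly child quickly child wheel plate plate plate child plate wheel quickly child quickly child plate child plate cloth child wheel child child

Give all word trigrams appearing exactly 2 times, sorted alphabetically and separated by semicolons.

child plate child; quickly child plate; quickly child quickly

Trigram counts meeting the condition (exactly 2 times):
  child plate child: 2
  quickly child plate: 2
  quickly child quickly: 2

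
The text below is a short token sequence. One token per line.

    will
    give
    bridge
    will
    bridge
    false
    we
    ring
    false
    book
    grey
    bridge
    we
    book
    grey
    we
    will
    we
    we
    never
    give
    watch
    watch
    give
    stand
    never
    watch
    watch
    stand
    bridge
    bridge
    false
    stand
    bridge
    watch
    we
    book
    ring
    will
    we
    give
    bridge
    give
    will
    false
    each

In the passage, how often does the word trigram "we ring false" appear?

1

Scanning the 44 overlapping trigram windows for "we ring false":
  position 7–9: we ring false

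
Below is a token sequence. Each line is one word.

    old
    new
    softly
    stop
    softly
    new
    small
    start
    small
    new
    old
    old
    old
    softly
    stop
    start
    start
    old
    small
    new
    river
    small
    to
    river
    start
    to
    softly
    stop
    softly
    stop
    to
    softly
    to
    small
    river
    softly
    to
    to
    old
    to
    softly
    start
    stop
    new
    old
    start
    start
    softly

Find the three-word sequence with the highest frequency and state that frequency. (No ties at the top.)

Trigram frequencies (highest first):
  softly stop softly: 2
  old new softly: 1
  new softly stop: 1
  stop softly new: 1
  softly new small: 1
  new small start: 1
  … (39 more, each ≤ 1)

"softly stop softly", 2 times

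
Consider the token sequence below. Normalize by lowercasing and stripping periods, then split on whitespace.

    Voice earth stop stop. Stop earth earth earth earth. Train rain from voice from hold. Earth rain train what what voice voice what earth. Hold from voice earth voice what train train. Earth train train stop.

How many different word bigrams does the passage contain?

36 tokens → 35 bigram windows in total.
Repeated bigrams (each contributes count−1 duplicates):
  earth earth: 3
  earth train: 2
  from voice: 2
  stop stop: 2
  train train: 2
  voice earth: 2
  voice what: 2
8 duplicate windows → 35 − 8 = 27 distinct.

27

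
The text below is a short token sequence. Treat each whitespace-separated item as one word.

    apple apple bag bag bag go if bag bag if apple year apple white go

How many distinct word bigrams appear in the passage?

12

15 tokens → 14 bigram windows in total.
Repeated bigrams (each contributes count−1 duplicates):
  bag bag: 3
2 duplicate windows → 14 − 2 = 12 distinct.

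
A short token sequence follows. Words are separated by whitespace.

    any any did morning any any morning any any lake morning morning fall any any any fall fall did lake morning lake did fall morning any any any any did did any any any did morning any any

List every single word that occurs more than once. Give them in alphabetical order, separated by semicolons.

Unigram counts meeting the condition (more than once):
  any: 18
  did: 6
  fall: 4
  lake: 3
  morning: 7

any; did; fall; lake; morning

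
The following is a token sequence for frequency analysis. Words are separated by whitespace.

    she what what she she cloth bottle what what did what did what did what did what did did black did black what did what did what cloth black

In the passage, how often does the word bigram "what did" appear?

Scanning the 28 overlapping bigram windows for "what did":
  position 9–10: what did
  position 11–12: what did
  position 13–14: what did
  position 15–16: what did
  position 17–18: what did
  position 23–24: what did
  position 25–26: what did

7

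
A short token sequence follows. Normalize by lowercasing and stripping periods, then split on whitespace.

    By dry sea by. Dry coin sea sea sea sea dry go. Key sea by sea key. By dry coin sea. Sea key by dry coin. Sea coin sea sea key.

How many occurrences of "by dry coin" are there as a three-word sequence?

Scanning the 29 overlapping trigram windows for "by dry coin":
  position 4–6: by dry coin
  position 18–20: by dry coin
  position 24–26: by dry coin

3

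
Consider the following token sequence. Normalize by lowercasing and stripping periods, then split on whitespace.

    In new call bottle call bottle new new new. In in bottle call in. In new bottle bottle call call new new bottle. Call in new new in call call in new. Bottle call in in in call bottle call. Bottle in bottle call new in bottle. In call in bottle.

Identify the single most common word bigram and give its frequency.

"bottle call", 7 times

Bigram frequencies (highest first):
  bottle call: 7
  call in: 5
  in new: 4
  call bottle: 4
  new new: 4
  in in: 4
  … (10 more, each ≤ 4)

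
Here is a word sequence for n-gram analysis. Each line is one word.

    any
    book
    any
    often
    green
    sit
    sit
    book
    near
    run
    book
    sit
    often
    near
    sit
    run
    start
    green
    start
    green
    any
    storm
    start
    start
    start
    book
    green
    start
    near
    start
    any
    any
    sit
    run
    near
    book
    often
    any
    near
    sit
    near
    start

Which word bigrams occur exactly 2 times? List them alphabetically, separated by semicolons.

Bigram counts meeting the condition (exactly 2 times):
  green start: 2
  near sit: 2
  near start: 2
  sit run: 2
  start green: 2
  start start: 2

green start; near sit; near start; sit run; start green; start start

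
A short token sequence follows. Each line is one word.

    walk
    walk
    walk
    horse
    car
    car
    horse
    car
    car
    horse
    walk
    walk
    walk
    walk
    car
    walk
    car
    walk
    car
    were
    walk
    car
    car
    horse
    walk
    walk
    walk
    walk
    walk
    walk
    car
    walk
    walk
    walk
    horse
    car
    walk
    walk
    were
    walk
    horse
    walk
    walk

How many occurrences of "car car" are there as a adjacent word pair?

Scanning the 42 overlapping bigram windows for "car car":
  position 5–6: car car
  position 8–9: car car
  position 22–23: car car

3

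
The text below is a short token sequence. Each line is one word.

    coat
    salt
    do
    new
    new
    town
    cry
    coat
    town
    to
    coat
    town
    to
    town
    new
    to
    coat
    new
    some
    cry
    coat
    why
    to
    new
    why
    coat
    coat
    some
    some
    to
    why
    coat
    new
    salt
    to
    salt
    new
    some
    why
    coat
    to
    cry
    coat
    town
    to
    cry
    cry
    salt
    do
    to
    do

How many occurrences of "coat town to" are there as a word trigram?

3

Scanning the 49 overlapping trigram windows for "coat town to":
  position 8–10: coat town to
  position 11–13: coat town to
  position 43–45: coat town to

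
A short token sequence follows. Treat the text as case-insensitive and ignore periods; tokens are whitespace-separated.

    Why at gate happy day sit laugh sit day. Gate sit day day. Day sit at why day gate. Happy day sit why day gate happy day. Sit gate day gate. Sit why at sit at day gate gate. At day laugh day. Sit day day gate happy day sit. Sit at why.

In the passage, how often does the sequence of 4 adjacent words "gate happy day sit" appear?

4

Scanning the 50 overlapping 4-gram windows for "gate happy day sit":
  position 3–6: gate happy day sit
  position 19–22: gate happy day sit
  position 25–28: gate happy day sit
  position 47–50: gate happy day sit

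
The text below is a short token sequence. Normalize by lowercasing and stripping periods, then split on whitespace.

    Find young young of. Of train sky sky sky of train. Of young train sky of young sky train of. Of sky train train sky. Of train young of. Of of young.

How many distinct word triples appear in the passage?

27

32 tokens → 30 trigram windows in total.
Repeated trigrams (each contributes count−1 duplicates):
  sky of train: 2
  train sky of: 2
  young of of: 2
3 duplicate windows → 30 − 3 = 27 distinct.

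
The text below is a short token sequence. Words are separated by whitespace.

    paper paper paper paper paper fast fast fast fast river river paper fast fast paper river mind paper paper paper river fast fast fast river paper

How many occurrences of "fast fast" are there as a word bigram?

6

Scanning the 25 overlapping bigram windows for "fast fast":
  position 6–7: fast fast
  position 7–8: fast fast
  position 8–9: fast fast
  position 13–14: fast fast
  position 22–23: fast fast
  position 23–24: fast fast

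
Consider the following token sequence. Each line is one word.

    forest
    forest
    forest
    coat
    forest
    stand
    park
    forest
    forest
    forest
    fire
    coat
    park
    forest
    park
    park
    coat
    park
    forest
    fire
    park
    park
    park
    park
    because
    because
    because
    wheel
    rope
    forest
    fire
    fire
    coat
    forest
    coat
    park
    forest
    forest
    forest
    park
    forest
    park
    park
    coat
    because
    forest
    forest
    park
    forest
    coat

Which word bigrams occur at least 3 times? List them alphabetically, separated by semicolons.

Bigram counts meeting the condition (at least 3 times):
  coat park: 3
  forest coat: 3
  forest fire: 3
  forest forest: 7
  forest park: 4
  park forest: 6
  park park: 5

coat park; forest coat; forest fire; forest forest; forest park; park forest; park park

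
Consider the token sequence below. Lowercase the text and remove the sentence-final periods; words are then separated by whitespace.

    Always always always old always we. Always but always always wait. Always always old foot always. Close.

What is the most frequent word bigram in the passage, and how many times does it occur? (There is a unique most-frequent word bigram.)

"always always", 4 times

Bigram frequencies (highest first):
  always always: 4
  always old: 2
  old always: 1
  always we: 1
  we always: 1
  always but: 1
  … (6 more, each ≤ 1)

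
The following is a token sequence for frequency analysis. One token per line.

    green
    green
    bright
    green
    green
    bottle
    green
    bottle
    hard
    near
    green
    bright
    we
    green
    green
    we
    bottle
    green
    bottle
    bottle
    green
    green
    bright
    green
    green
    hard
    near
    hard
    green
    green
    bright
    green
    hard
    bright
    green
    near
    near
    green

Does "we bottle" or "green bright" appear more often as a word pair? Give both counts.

"we bottle": 1 occurrence
"green bright": 4 occurrences

"green bright" (4 vs 1)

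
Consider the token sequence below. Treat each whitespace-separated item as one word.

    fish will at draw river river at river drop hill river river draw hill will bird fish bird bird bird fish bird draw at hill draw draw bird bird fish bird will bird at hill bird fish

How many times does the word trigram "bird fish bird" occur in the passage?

Scanning the 35 overlapping trigram windows for "bird fish bird":
  position 16–18: bird fish bird
  position 20–22: bird fish bird
  position 29–31: bird fish bird

3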